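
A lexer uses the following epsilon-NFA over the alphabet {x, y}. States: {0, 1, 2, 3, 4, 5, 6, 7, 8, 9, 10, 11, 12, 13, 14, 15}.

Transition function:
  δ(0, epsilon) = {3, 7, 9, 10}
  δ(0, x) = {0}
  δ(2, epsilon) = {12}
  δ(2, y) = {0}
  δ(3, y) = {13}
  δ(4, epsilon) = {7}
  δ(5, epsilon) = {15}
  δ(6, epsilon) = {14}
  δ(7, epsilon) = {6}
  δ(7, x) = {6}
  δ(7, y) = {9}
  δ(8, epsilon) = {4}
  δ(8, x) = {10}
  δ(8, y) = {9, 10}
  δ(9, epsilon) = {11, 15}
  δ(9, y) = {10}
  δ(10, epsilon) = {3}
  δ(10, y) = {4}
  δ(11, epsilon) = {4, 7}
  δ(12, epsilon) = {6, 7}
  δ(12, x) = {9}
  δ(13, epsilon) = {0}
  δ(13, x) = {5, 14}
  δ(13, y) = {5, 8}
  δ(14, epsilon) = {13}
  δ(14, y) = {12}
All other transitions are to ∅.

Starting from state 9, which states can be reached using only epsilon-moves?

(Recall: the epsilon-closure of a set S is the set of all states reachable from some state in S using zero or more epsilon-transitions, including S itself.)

{0, 3, 4, 6, 7, 9, 10, 11, 13, 14, 15}

Start with {9}.
From 9 via epsilon: add 11, 15.
From 11 via epsilon: add 4, 7.
From 7 via epsilon: add 6.
From 6 via epsilon: add 14.
From 14 via epsilon: add 13.
From 13 via epsilon: add 0.
From 0 via epsilon: add 3, 10.
No new states can be added; the closed set is {0, 3, 4, 6, 7, 9, 10, 11, 13, 14, 15}.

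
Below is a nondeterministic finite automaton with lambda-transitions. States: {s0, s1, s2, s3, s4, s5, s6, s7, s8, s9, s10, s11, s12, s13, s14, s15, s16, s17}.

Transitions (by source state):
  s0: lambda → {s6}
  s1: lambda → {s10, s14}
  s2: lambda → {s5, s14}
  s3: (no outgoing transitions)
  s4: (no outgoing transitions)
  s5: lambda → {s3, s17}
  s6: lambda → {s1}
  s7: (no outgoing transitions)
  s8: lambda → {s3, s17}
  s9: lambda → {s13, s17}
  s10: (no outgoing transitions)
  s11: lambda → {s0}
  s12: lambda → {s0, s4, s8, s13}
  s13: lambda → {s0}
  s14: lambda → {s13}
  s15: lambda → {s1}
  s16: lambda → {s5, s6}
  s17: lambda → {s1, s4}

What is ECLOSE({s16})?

Start with {s16}.
From s16 via lambda: add s5, s6.
From s5 via lambda: add s3, s17.
From s6 via lambda: add s1.
From s1 via lambda: add s10, s14.
From s17 via lambda: add s4.
From s14 via lambda: add s13.
From s13 via lambda: add s0.
No new states can be added; the closed set is {s0, s1, s3, s4, s5, s6, s10, s13, s14, s16, s17}.

{s0, s1, s3, s4, s5, s6, s10, s13, s14, s16, s17}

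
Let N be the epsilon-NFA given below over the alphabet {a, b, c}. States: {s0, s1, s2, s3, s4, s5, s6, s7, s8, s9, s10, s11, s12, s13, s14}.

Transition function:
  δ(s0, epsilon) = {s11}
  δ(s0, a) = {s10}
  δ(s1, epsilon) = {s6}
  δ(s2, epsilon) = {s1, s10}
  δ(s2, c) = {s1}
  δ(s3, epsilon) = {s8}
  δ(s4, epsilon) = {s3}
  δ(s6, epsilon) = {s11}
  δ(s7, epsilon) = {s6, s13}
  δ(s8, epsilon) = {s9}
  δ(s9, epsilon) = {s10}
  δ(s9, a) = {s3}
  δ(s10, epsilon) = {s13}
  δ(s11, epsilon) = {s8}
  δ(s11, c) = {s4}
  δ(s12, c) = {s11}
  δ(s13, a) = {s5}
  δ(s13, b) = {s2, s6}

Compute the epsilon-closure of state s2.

{s1, s2, s6, s8, s9, s10, s11, s13}

Start with {s2}.
From s2 via epsilon: add s1, s10.
From s1 via epsilon: add s6.
From s10 via epsilon: add s13.
From s6 via epsilon: add s11.
From s11 via epsilon: add s8.
From s8 via epsilon: add s9.
No new states can be added; the closed set is {s1, s2, s6, s8, s9, s10, s11, s13}.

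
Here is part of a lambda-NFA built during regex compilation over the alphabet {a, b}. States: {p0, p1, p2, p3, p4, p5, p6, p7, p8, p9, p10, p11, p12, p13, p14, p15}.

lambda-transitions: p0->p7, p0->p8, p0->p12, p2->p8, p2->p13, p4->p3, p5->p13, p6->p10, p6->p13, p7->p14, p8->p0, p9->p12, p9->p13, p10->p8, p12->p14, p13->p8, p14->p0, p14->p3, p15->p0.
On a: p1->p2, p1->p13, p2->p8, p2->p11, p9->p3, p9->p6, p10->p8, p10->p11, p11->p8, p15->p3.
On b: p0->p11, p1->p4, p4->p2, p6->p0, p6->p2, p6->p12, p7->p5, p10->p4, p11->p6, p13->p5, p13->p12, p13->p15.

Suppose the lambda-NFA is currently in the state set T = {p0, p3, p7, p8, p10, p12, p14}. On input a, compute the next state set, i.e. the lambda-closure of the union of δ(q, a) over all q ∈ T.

{p0, p3, p7, p8, p11, p12, p14}

p10 on a → {p8, p11}.
No a-transition from p0, p3, p7, p8, p12, p14.
Union after reading a: {p8, p11}.
Now take the lambda-closure:
From p8 via lambda: add p0.
From p0 via lambda: add p7, p12.
From p7 via lambda: add p14.
From p14 via lambda: add p3.
No new states can be added; the closed set is {p0, p3, p7, p8, p11, p12, p14}.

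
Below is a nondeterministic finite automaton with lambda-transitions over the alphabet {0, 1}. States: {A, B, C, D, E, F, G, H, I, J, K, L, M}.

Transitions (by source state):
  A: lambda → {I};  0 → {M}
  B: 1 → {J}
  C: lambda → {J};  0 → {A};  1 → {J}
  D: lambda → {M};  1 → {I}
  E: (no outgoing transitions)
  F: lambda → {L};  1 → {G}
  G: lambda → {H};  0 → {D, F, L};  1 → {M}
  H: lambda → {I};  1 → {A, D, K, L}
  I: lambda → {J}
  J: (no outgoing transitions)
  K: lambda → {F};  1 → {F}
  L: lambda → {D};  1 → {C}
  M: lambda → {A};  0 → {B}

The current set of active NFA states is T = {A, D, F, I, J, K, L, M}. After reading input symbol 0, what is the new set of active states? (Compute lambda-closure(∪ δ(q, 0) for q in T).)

A on 0 → {M}.
M on 0 → {B}.
No 0-transition from D, F, I, J, K, L.
Union after reading 0: {B, M}.
Now take the lambda-closure:
From M via lambda: add A.
From A via lambda: add I.
From I via lambda: add J.
No new states can be added; the closed set is {A, B, I, J, M}.

{A, B, I, J, M}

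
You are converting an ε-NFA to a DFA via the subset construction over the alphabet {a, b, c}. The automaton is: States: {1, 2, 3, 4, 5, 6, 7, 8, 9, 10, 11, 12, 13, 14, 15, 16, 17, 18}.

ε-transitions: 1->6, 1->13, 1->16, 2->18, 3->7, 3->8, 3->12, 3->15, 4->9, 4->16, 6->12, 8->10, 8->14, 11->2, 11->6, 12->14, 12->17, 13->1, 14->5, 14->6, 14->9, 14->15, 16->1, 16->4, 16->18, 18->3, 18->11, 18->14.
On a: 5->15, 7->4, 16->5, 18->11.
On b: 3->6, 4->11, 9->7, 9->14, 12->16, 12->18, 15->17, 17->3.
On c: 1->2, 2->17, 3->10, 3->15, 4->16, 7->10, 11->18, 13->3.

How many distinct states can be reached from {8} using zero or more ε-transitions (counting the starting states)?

9

Start with {8}.
From 8 via ε: add 10, 14.
From 14 via ε: add 5, 6, 9, 15.
From 6 via ε: add 12.
From 12 via ε: add 17.
ε-closure = {5, 6, 8, 9, 10, 12, 14, 15, 17}, which has 9 states.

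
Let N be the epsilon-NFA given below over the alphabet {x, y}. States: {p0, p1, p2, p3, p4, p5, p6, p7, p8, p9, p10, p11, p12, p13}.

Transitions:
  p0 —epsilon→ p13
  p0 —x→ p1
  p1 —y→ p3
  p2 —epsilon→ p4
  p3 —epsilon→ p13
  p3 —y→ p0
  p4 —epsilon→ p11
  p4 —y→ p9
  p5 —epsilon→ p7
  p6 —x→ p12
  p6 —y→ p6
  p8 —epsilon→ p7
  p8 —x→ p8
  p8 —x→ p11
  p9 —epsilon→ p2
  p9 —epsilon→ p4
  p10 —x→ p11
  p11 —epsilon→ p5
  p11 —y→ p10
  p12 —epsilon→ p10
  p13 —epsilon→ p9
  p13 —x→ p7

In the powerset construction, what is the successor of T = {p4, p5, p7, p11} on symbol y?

p4 on y → {p9}.
p11 on y → {p10}.
No y-transition from p5, p7.
Union after reading y: {p9, p10}.
Now take the epsilon-closure:
From p9 via epsilon: add p2, p4.
From p4 via epsilon: add p11.
From p11 via epsilon: add p5.
From p5 via epsilon: add p7.
No new states can be added; the closed set is {p2, p4, p5, p7, p9, p10, p11}.

{p2, p4, p5, p7, p9, p10, p11}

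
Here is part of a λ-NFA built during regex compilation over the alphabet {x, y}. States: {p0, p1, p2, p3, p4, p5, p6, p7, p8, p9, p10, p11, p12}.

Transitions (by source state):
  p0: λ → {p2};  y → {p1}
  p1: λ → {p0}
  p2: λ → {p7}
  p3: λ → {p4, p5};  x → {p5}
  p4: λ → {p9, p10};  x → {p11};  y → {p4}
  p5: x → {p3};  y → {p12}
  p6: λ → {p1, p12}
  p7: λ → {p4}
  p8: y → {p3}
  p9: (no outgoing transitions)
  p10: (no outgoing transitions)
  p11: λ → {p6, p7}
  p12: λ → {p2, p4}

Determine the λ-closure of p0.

{p0, p2, p4, p7, p9, p10}

Start with {p0}.
From p0 via λ: add p2.
From p2 via λ: add p7.
From p7 via λ: add p4.
From p4 via λ: add p9, p10.
No new states can be added; the closed set is {p0, p2, p4, p7, p9, p10}.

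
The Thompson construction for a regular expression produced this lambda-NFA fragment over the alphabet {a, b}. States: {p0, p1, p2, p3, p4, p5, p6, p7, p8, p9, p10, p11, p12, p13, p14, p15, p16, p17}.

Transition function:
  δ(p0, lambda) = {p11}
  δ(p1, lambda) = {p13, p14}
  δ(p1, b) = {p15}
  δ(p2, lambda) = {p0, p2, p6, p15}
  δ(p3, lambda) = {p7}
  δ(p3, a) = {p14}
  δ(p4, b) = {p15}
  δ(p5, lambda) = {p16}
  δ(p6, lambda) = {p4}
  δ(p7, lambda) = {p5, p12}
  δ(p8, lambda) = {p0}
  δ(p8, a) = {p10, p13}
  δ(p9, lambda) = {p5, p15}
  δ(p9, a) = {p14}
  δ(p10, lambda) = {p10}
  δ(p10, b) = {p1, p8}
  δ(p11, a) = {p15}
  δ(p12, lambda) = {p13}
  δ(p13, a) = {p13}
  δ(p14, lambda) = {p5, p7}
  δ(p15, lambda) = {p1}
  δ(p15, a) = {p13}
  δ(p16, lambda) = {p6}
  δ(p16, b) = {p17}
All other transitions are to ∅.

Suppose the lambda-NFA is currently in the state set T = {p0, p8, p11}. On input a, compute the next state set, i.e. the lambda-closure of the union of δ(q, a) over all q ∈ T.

{p1, p4, p5, p6, p7, p10, p12, p13, p14, p15, p16}

p8 on a → {p10, p13}.
p11 on a → {p15}.
No a-transition from p0.
Union after reading a: {p10, p13, p15}.
Now take the lambda-closure:
From p15 via lambda: add p1.
From p1 via lambda: add p14.
From p14 via lambda: add p5, p7.
From p5 via lambda: add p16.
From p7 via lambda: add p12.
From p16 via lambda: add p6.
From p6 via lambda: add p4.
No new states can be added; the closed set is {p1, p4, p5, p6, p7, p10, p12, p13, p14, p15, p16}.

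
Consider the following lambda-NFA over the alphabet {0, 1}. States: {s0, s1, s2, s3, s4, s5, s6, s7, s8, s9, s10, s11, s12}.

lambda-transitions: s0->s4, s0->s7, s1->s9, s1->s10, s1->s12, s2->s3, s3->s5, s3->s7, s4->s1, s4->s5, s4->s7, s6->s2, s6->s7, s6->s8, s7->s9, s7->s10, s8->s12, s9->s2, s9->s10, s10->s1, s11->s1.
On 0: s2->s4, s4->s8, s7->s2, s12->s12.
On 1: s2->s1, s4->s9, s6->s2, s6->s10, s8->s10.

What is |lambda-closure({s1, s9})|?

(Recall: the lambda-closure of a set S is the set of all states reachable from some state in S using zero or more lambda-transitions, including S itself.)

8

Start with {s1, s9}.
From s1 via lambda: add s10, s12.
From s9 via lambda: add s2.
From s2 via lambda: add s3.
From s3 via lambda: add s5, s7.
lambda-closure = {s1, s2, s3, s5, s7, s9, s10, s12}, which has 8 states.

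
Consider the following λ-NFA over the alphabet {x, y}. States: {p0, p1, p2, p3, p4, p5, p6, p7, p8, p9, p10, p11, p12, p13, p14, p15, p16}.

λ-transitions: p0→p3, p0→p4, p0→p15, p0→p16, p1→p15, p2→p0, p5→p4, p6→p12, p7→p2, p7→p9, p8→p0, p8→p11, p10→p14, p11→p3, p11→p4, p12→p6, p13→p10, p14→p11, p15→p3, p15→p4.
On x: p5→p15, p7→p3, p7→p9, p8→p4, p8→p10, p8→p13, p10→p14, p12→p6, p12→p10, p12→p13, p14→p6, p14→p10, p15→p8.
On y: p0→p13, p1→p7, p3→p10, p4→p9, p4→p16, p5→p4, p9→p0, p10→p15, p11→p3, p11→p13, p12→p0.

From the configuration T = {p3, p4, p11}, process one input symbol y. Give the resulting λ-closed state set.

p3 on y → {p10}.
p4 on y → {p9, p16}.
p11 on y → {p3, p13}.
Union after reading y: {p3, p9, p10, p13, p16}.
Now take the λ-closure:
From p10 via λ: add p14.
From p14 via λ: add p11.
From p11 via λ: add p4.
No new states can be added; the closed set is {p3, p4, p9, p10, p11, p13, p14, p16}.

{p3, p4, p9, p10, p11, p13, p14, p16}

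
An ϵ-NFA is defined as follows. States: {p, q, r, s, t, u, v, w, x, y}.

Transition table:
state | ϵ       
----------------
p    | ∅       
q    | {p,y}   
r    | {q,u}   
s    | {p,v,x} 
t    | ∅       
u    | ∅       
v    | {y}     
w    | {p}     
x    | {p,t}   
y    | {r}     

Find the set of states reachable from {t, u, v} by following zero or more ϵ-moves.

Start with {t, u, v}.
From v via ϵ: add y.
From y via ϵ: add r.
From r via ϵ: add q.
From q via ϵ: add p.
No new states can be added; the closed set is {p, q, r, t, u, v, y}.

{p, q, r, t, u, v, y}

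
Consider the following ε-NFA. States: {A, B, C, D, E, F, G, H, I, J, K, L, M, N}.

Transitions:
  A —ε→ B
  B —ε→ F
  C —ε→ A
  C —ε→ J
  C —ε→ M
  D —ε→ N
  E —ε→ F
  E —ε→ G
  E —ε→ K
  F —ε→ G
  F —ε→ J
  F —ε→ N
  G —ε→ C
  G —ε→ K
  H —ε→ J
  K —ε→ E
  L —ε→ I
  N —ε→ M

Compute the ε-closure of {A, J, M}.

{A, B, C, E, F, G, J, K, M, N}

Start with {A, J, M}.
From A via ε: add B.
From B via ε: add F.
From F via ε: add G, N.
From G via ε: add C, K.
From K via ε: add E.
No new states can be added; the closed set is {A, B, C, E, F, G, J, K, M, N}.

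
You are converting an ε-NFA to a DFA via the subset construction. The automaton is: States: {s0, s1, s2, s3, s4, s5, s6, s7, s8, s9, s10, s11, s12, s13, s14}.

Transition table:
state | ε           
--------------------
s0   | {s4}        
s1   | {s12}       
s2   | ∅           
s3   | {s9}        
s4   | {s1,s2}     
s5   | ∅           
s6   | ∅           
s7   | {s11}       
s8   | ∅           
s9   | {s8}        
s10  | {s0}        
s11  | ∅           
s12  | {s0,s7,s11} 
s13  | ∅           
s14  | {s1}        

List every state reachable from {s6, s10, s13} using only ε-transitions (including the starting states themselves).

Start with {s6, s10, s13}.
From s10 via ε: add s0.
From s0 via ε: add s4.
From s4 via ε: add s1, s2.
From s1 via ε: add s12.
From s12 via ε: add s7, s11.
No new states can be added; the closed set is {s0, s1, s2, s4, s6, s7, s10, s11, s12, s13}.

{s0, s1, s2, s4, s6, s7, s10, s11, s12, s13}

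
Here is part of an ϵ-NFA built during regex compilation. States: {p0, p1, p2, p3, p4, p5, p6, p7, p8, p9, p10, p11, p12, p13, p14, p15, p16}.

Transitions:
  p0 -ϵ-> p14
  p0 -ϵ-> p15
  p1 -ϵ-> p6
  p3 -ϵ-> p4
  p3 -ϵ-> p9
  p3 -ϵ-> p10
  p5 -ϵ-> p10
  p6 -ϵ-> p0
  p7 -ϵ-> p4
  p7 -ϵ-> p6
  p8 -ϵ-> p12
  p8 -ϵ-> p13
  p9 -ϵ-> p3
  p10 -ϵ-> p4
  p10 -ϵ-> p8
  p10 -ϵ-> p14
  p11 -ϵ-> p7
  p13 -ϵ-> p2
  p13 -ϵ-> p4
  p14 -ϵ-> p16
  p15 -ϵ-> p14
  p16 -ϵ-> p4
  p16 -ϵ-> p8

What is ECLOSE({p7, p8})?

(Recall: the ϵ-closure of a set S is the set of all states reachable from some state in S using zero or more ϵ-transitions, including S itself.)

{p0, p2, p4, p6, p7, p8, p12, p13, p14, p15, p16}

Start with {p7, p8}.
From p7 via ϵ: add p4, p6.
From p8 via ϵ: add p12, p13.
From p6 via ϵ: add p0.
From p13 via ϵ: add p2.
From p0 via ϵ: add p14, p15.
From p14 via ϵ: add p16.
No new states can be added; the closed set is {p0, p2, p4, p6, p7, p8, p12, p13, p14, p15, p16}.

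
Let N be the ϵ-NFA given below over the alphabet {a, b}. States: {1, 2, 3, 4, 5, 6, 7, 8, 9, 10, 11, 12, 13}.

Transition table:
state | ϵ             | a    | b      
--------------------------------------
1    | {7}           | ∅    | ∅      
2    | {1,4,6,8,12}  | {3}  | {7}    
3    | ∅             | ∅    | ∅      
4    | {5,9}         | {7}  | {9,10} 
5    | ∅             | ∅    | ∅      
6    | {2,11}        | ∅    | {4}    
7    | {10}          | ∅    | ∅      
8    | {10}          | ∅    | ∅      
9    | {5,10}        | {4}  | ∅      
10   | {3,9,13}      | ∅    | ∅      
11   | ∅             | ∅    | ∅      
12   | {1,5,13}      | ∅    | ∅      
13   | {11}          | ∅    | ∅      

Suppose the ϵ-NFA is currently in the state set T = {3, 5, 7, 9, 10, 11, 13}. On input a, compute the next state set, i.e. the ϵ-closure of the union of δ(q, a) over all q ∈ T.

{3, 4, 5, 9, 10, 11, 13}

9 on a → {4}.
No a-transition from 3, 5, 7, 10, 11, 13.
Union after reading a: {4}.
Now take the ϵ-closure:
From 4 via ϵ: add 5, 9.
From 9 via ϵ: add 10.
From 10 via ϵ: add 3, 13.
From 13 via ϵ: add 11.
No new states can be added; the closed set is {3, 4, 5, 9, 10, 11, 13}.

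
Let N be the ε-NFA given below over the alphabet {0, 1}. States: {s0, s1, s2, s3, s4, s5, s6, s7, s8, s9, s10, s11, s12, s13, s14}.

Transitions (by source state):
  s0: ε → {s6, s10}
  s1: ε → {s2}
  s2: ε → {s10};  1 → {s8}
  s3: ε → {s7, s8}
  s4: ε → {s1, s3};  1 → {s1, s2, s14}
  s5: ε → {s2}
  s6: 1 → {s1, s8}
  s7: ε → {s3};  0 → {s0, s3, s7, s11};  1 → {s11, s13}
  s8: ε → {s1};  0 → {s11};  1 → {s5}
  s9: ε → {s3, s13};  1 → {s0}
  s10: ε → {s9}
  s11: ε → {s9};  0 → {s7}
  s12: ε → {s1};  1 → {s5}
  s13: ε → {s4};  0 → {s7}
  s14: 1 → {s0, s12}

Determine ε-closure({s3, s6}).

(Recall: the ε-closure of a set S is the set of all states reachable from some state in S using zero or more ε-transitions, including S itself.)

{s1, s2, s3, s4, s6, s7, s8, s9, s10, s13}

Start with {s3, s6}.
From s3 via ε: add s7, s8.
From s8 via ε: add s1.
From s1 via ε: add s2.
From s2 via ε: add s10.
From s10 via ε: add s9.
From s9 via ε: add s13.
From s13 via ε: add s4.
No new states can be added; the closed set is {s1, s2, s3, s4, s6, s7, s8, s9, s10, s13}.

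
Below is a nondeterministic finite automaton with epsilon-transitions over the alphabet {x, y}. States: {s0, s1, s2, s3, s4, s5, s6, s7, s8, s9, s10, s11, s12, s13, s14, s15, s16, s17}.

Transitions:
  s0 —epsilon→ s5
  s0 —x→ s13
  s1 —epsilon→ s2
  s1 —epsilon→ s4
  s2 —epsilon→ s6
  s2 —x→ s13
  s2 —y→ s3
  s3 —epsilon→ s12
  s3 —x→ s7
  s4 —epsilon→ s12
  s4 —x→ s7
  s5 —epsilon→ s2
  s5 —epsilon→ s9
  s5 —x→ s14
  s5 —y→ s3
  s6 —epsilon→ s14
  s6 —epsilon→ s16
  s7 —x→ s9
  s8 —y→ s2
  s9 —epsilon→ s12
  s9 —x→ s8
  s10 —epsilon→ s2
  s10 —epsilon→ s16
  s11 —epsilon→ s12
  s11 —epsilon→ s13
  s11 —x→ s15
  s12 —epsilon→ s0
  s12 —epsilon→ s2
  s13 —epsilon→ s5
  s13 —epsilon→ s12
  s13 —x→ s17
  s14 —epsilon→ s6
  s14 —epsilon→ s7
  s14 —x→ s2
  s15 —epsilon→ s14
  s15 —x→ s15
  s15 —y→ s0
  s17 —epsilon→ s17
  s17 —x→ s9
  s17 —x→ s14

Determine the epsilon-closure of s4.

Start with {s4}.
From s4 via epsilon: add s12.
From s12 via epsilon: add s0, s2.
From s0 via epsilon: add s5.
From s2 via epsilon: add s6.
From s5 via epsilon: add s9.
From s6 via epsilon: add s14, s16.
From s14 via epsilon: add s7.
No new states can be added; the closed set is {s0, s2, s4, s5, s6, s7, s9, s12, s14, s16}.

{s0, s2, s4, s5, s6, s7, s9, s12, s14, s16}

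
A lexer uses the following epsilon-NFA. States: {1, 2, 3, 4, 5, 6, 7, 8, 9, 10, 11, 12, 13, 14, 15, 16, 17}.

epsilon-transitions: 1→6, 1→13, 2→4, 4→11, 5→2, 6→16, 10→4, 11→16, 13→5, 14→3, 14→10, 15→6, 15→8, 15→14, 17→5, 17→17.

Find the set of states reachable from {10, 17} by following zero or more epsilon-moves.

Start with {10, 17}.
From 10 via epsilon: add 4.
From 17 via epsilon: add 5.
From 4 via epsilon: add 11.
From 5 via epsilon: add 2.
From 11 via epsilon: add 16.
No new states can be added; the closed set is {2, 4, 5, 10, 11, 16, 17}.

{2, 4, 5, 10, 11, 16, 17}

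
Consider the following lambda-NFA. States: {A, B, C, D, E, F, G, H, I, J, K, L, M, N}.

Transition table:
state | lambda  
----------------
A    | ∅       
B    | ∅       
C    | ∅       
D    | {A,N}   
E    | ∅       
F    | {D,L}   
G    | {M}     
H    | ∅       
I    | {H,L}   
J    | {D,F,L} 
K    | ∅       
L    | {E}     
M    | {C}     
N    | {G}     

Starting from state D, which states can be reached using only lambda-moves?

{A, C, D, G, M, N}

Start with {D}.
From D via lambda: add A, N.
From N via lambda: add G.
From G via lambda: add M.
From M via lambda: add C.
No new states can be added; the closed set is {A, C, D, G, M, N}.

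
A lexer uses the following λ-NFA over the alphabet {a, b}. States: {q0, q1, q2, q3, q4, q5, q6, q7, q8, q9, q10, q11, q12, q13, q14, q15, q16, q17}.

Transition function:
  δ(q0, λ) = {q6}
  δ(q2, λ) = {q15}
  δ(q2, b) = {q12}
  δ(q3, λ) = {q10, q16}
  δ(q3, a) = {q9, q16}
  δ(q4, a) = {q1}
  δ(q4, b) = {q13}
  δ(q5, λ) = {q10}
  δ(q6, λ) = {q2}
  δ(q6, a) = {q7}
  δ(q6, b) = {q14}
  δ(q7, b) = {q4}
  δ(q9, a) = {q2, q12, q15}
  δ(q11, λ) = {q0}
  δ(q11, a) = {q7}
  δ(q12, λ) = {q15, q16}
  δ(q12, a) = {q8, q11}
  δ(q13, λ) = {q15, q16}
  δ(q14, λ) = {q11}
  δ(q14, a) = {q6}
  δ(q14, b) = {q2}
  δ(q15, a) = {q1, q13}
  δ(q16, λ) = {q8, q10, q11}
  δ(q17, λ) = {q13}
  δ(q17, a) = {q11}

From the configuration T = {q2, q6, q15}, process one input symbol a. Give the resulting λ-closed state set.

{q0, q1, q2, q6, q7, q8, q10, q11, q13, q15, q16}

q6 on a → {q7}.
q15 on a → {q1, q13}.
No a-transition from q2.
Union after reading a: {q1, q7, q13}.
Now take the λ-closure:
From q13 via λ: add q15, q16.
From q16 via λ: add q8, q10, q11.
From q11 via λ: add q0.
From q0 via λ: add q6.
From q6 via λ: add q2.
No new states can be added; the closed set is {q0, q1, q2, q6, q7, q8, q10, q11, q13, q15, q16}.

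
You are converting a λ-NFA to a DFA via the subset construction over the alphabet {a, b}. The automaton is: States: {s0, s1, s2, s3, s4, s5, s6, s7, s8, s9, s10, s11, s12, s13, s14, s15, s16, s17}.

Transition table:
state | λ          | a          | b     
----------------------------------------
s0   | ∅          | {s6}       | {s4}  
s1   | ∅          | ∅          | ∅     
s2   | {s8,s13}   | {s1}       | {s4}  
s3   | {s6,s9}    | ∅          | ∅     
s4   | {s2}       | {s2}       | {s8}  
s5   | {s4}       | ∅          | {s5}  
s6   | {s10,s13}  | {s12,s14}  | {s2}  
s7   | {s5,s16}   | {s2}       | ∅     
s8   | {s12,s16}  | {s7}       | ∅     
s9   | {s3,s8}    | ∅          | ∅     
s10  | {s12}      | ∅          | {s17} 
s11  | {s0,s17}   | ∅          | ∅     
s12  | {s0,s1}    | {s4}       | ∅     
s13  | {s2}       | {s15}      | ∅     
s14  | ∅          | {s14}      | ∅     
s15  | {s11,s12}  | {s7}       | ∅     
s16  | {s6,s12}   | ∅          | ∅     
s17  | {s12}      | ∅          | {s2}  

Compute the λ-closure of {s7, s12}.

Start with {s7, s12}.
From s7 via λ: add s5, s16.
From s12 via λ: add s0, s1.
From s5 via λ: add s4.
From s16 via λ: add s6.
From s4 via λ: add s2.
From s6 via λ: add s10, s13.
From s2 via λ: add s8.
No new states can be added; the closed set is {s0, s1, s2, s4, s5, s6, s7, s8, s10, s12, s13, s16}.

{s0, s1, s2, s4, s5, s6, s7, s8, s10, s12, s13, s16}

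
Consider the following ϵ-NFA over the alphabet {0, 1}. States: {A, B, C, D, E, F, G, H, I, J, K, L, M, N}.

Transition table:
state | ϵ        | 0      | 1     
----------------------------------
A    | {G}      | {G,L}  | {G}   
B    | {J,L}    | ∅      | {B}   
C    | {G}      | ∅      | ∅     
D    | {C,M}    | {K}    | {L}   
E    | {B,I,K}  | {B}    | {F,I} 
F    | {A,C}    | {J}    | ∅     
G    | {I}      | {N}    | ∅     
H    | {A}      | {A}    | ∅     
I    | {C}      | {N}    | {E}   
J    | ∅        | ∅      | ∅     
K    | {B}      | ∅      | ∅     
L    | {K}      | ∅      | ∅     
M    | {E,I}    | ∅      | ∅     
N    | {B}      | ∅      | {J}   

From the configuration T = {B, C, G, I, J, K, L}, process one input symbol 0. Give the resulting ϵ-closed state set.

G on 0 → {N}.
I on 0 → {N}.
No 0-transition from B, C, J, K, L.
Union after reading 0: {N}.
Now take the ϵ-closure:
From N via ϵ: add B.
From B via ϵ: add J, L.
From L via ϵ: add K.
No new states can be added; the closed set is {B, J, K, L, N}.

{B, J, K, L, N}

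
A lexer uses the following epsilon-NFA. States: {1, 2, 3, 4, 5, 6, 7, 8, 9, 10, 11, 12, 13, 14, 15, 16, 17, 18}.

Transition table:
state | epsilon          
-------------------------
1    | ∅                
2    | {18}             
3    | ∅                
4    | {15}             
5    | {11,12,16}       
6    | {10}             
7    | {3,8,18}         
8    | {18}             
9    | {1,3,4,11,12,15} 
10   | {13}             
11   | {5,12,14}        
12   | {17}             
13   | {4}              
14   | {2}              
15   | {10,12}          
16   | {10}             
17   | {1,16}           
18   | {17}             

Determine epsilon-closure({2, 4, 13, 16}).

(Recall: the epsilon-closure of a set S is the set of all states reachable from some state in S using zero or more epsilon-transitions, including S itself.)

Start with {2, 4, 13, 16}.
From 2 via epsilon: add 18.
From 4 via epsilon: add 15.
From 16 via epsilon: add 10.
From 15 via epsilon: add 12.
From 18 via epsilon: add 17.
From 17 via epsilon: add 1.
No new states can be added; the closed set is {1, 2, 4, 10, 12, 13, 15, 16, 17, 18}.

{1, 2, 4, 10, 12, 13, 15, 16, 17, 18}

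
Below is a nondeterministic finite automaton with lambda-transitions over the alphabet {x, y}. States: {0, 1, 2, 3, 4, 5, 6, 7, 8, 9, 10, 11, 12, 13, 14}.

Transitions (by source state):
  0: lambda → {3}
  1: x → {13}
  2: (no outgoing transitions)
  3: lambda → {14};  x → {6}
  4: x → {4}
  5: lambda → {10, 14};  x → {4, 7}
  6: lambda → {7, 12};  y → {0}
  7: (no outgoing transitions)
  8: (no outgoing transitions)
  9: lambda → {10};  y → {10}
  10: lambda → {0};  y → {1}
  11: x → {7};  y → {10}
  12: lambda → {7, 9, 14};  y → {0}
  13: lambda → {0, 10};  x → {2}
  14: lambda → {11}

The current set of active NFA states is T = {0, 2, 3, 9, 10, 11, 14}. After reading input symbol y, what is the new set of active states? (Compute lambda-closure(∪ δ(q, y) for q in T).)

9 on y → {10}.
10 on y → {1}.
11 on y → {10}.
No y-transition from 0, 2, 3, 14.
Union after reading y: {1, 10}.
Now take the lambda-closure:
From 10 via lambda: add 0.
From 0 via lambda: add 3.
From 3 via lambda: add 14.
From 14 via lambda: add 11.
No new states can be added; the closed set is {0, 1, 3, 10, 11, 14}.

{0, 1, 3, 10, 11, 14}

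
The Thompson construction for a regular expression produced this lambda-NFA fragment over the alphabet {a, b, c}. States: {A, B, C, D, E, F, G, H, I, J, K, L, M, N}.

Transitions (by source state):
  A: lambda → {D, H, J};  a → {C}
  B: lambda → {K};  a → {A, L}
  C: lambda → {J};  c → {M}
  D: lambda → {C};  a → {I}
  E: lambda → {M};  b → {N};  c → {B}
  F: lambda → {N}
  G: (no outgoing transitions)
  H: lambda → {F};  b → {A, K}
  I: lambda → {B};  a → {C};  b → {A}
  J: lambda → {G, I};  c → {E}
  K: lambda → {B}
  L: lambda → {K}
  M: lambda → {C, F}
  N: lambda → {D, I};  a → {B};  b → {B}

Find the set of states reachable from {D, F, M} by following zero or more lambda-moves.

{B, C, D, F, G, I, J, K, M, N}

Start with {D, F, M}.
From D via lambda: add C.
From F via lambda: add N.
From C via lambda: add J.
From N via lambda: add I.
From I via lambda: add B.
From J via lambda: add G.
From B via lambda: add K.
No new states can be added; the closed set is {B, C, D, F, G, I, J, K, M, N}.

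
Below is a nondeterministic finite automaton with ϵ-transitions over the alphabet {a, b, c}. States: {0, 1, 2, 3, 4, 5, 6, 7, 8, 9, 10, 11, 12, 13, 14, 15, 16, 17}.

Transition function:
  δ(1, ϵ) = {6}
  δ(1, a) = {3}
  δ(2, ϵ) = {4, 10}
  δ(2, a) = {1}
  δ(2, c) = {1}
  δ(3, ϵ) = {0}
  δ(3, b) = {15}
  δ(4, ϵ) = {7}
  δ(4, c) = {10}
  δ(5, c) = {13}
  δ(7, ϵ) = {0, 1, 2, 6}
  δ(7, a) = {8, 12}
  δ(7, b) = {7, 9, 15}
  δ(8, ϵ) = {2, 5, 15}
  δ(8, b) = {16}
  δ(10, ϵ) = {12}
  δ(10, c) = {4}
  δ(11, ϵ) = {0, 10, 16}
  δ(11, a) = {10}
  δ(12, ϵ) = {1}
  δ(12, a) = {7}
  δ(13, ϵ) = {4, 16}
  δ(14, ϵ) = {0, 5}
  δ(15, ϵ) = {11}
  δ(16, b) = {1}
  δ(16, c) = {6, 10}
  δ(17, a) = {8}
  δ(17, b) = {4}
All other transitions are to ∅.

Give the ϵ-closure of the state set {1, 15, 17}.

{0, 1, 6, 10, 11, 12, 15, 16, 17}

Start with {1, 15, 17}.
From 1 via ϵ: add 6.
From 15 via ϵ: add 11.
From 11 via ϵ: add 0, 10, 16.
From 10 via ϵ: add 12.
No new states can be added; the closed set is {0, 1, 6, 10, 11, 12, 15, 16, 17}.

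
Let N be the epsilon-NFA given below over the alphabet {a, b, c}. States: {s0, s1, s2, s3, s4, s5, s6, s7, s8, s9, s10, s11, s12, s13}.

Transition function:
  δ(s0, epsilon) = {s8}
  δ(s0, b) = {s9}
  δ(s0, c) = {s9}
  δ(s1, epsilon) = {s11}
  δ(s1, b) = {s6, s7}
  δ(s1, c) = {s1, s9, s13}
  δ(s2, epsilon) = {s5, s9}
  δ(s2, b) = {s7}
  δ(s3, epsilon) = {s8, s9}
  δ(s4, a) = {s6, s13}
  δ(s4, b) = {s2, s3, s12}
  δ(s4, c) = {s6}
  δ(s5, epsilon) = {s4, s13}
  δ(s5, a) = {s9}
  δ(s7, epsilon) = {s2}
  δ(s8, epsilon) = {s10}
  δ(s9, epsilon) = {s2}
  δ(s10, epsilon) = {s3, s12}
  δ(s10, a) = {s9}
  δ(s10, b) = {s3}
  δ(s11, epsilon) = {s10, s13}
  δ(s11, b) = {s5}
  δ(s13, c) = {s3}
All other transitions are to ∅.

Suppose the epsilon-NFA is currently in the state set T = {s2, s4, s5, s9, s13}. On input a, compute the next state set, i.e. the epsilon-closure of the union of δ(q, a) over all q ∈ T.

s4 on a → {s6, s13}.
s5 on a → {s9}.
No a-transition from s2, s9, s13.
Union after reading a: {s6, s9, s13}.
Now take the epsilon-closure:
From s9 via epsilon: add s2.
From s2 via epsilon: add s5.
From s5 via epsilon: add s4.
No new states can be added; the closed set is {s2, s4, s5, s6, s9, s13}.

{s2, s4, s5, s6, s9, s13}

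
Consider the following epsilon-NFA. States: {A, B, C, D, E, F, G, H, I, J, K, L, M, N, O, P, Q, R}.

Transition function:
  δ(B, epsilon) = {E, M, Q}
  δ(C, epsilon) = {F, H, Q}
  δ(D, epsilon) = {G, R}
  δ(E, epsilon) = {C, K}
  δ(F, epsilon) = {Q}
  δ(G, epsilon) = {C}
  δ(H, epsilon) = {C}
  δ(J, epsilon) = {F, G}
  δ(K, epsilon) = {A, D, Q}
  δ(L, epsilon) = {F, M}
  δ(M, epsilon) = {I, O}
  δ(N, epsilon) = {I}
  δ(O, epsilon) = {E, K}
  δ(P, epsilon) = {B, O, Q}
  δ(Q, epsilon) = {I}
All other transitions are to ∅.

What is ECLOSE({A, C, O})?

{A, C, D, E, F, G, H, I, K, O, Q, R}

Start with {A, C, O}.
From C via epsilon: add F, H, Q.
From O via epsilon: add E, K.
From K via epsilon: add D.
From Q via epsilon: add I.
From D via epsilon: add G, R.
No new states can be added; the closed set is {A, C, D, E, F, G, H, I, K, O, Q, R}.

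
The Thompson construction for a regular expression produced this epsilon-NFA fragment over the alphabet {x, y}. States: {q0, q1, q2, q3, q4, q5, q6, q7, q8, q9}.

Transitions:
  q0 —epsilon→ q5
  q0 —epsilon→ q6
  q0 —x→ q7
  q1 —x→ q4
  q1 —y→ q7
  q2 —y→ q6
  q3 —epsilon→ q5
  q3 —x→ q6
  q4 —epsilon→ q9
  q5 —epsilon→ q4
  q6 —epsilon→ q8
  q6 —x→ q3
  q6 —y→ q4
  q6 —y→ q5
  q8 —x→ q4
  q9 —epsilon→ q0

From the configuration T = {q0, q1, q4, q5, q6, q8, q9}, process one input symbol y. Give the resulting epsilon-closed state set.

q1 on y → {q7}.
q6 on y → {q4, q5}.
No y-transition from q0, q4, q5, q8, q9.
Union after reading y: {q4, q5, q7}.
Now take the epsilon-closure:
From q4 via epsilon: add q9.
From q9 via epsilon: add q0.
From q0 via epsilon: add q6.
From q6 via epsilon: add q8.
No new states can be added; the closed set is {q0, q4, q5, q6, q7, q8, q9}.

{q0, q4, q5, q6, q7, q8, q9}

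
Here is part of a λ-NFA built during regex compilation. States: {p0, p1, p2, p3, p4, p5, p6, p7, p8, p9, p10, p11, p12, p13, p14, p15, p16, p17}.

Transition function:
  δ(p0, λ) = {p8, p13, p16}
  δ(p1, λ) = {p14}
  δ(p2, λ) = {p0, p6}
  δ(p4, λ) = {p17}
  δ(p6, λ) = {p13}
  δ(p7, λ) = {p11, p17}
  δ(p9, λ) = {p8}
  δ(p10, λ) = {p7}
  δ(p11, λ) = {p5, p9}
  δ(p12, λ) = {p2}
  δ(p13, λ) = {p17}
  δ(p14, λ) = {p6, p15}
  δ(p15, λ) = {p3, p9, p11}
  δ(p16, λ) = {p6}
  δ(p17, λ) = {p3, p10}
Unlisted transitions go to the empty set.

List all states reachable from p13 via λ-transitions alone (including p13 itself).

Start with {p13}.
From p13 via λ: add p17.
From p17 via λ: add p3, p10.
From p10 via λ: add p7.
From p7 via λ: add p11.
From p11 via λ: add p5, p9.
From p9 via λ: add p8.
No new states can be added; the closed set is {p3, p5, p7, p8, p9, p10, p11, p13, p17}.

{p3, p5, p7, p8, p9, p10, p11, p13, p17}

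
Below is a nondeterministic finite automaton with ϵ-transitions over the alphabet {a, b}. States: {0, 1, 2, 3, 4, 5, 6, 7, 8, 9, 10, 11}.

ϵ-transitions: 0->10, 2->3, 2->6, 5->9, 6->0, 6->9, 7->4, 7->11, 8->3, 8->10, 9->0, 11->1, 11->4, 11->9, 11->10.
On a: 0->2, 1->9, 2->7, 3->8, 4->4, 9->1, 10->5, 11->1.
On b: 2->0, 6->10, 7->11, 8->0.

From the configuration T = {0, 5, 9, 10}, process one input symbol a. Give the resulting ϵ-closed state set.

{0, 1, 2, 3, 5, 6, 9, 10}

0 on a → {2}.
9 on a → {1}.
10 on a → {5}.
No a-transition from 5.
Union after reading a: {1, 2, 5}.
Now take the ϵ-closure:
From 2 via ϵ: add 3, 6.
From 5 via ϵ: add 9.
From 6 via ϵ: add 0.
From 0 via ϵ: add 10.
No new states can be added; the closed set is {0, 1, 2, 3, 5, 6, 9, 10}.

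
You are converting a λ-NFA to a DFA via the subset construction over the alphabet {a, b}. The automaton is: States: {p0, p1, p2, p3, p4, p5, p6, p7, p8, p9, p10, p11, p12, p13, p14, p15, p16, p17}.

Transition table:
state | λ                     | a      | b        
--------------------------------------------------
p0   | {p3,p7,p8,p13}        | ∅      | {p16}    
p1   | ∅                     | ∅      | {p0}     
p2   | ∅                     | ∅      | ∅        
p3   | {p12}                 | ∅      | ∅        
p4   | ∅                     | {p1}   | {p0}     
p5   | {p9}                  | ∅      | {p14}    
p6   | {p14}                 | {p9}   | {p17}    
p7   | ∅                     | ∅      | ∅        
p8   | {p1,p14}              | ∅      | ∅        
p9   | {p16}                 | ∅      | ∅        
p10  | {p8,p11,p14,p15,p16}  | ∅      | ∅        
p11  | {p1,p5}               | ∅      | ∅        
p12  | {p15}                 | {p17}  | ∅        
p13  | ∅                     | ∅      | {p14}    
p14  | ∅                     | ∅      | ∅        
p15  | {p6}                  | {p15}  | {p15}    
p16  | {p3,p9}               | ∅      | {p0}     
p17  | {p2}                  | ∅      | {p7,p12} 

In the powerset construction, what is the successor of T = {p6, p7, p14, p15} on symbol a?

p6 on a → {p9}.
p15 on a → {p15}.
No a-transition from p7, p14.
Union after reading a: {p9, p15}.
Now take the λ-closure:
From p9 via λ: add p16.
From p15 via λ: add p6.
From p6 via λ: add p14.
From p16 via λ: add p3.
From p3 via λ: add p12.
No new states can be added; the closed set is {p3, p6, p9, p12, p14, p15, p16}.

{p3, p6, p9, p12, p14, p15, p16}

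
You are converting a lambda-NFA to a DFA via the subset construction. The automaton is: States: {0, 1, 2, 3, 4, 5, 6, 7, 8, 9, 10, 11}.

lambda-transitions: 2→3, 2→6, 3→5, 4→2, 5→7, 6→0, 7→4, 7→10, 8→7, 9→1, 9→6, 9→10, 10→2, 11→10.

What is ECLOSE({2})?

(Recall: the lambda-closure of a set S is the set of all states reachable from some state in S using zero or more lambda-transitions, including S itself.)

Start with {2}.
From 2 via lambda: add 3, 6.
From 3 via lambda: add 5.
From 6 via lambda: add 0.
From 5 via lambda: add 7.
From 7 via lambda: add 4, 10.
No new states can be added; the closed set is {0, 2, 3, 4, 5, 6, 7, 10}.

{0, 2, 3, 4, 5, 6, 7, 10}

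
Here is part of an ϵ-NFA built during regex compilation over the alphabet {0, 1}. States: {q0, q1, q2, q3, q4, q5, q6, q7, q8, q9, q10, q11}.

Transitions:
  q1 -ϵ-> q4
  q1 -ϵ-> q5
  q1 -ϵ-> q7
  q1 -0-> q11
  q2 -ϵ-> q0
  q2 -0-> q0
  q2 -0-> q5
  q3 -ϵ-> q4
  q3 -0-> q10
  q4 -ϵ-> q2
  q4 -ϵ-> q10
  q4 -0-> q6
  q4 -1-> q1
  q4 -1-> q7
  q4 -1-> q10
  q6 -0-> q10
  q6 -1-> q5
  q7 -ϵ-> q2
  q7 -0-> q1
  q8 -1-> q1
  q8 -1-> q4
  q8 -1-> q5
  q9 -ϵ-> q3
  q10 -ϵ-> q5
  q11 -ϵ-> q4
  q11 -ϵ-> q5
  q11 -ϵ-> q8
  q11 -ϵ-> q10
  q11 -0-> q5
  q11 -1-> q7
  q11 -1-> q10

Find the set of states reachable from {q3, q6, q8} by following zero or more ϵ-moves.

Start with {q3, q6, q8}.
From q3 via ϵ: add q4.
From q4 via ϵ: add q2, q10.
From q2 via ϵ: add q0.
From q10 via ϵ: add q5.
No new states can be added; the closed set is {q0, q2, q3, q4, q5, q6, q8, q10}.

{q0, q2, q3, q4, q5, q6, q8, q10}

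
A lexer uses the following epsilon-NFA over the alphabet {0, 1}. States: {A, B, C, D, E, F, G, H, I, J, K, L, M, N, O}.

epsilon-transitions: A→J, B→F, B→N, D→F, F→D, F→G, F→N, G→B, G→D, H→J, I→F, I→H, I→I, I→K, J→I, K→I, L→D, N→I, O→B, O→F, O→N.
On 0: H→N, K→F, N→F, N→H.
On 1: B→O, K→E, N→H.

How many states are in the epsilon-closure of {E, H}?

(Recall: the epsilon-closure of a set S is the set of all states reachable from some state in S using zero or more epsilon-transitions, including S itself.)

10

Start with {E, H}.
From H via epsilon: add J.
From J via epsilon: add I.
From I via epsilon: add F, K.
From F via epsilon: add D, G, N.
From G via epsilon: add B.
epsilon-closure = {B, D, E, F, G, H, I, J, K, N}, which has 10 states.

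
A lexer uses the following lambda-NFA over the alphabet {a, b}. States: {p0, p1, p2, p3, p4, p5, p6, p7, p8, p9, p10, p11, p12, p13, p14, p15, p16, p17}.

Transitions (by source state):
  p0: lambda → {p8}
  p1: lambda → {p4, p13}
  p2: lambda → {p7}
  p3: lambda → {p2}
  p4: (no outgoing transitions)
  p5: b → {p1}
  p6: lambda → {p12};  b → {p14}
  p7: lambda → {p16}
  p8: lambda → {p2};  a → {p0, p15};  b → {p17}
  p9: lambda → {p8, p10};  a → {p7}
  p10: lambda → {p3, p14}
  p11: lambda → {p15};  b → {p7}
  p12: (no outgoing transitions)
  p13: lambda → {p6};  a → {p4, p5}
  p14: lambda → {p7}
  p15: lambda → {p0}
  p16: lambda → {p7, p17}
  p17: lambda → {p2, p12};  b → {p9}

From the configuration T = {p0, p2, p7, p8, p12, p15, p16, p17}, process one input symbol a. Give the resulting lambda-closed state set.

p8 on a → {p0, p15}.
No a-transition from p0, p2, p7, p12, p15, p16, p17.
Union after reading a: {p0, p15}.
Now take the lambda-closure:
From p0 via lambda: add p8.
From p8 via lambda: add p2.
From p2 via lambda: add p7.
From p7 via lambda: add p16.
From p16 via lambda: add p17.
From p17 via lambda: add p12.
No new states can be added; the closed set is {p0, p2, p7, p8, p12, p15, p16, p17}.

{p0, p2, p7, p8, p12, p15, p16, p17}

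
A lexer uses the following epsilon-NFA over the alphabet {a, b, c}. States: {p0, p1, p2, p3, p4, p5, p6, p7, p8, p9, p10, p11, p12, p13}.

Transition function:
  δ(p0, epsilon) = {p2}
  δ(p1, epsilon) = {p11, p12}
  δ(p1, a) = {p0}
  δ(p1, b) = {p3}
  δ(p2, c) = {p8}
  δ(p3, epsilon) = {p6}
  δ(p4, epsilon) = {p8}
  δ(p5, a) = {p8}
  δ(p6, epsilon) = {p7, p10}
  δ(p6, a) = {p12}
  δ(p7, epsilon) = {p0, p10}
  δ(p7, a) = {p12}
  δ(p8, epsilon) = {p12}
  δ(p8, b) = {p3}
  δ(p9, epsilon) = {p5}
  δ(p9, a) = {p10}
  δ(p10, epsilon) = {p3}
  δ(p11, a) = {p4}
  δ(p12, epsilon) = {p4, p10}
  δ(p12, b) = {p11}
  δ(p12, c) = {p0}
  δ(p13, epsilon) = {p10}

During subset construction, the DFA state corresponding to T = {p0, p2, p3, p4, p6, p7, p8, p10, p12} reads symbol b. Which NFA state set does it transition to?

p8 on b → {p3}.
p12 on b → {p11}.
No b-transition from p0, p2, p3, p4, p6, p7, p10.
Union after reading b: {p3, p11}.
Now take the epsilon-closure:
From p3 via epsilon: add p6.
From p6 via epsilon: add p7, p10.
From p7 via epsilon: add p0.
From p0 via epsilon: add p2.
No new states can be added; the closed set is {p0, p2, p3, p6, p7, p10, p11}.

{p0, p2, p3, p6, p7, p10, p11}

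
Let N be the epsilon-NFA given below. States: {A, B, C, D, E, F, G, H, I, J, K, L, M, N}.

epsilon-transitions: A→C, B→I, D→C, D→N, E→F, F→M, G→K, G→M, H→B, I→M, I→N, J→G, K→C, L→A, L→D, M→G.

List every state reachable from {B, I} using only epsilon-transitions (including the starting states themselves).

{B, C, G, I, K, M, N}

Start with {B, I}.
From I via epsilon: add M, N.
From M via epsilon: add G.
From G via epsilon: add K.
From K via epsilon: add C.
No new states can be added; the closed set is {B, C, G, I, K, M, N}.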